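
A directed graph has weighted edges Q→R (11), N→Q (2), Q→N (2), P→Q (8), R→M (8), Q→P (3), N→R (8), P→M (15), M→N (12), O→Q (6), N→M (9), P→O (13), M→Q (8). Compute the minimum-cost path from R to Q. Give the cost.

16

Candidate routes:
R-M-Q: 8 + 8 = 16
R-M-N-Q: 8 + 12 + 2 = 22
Best route has total 16.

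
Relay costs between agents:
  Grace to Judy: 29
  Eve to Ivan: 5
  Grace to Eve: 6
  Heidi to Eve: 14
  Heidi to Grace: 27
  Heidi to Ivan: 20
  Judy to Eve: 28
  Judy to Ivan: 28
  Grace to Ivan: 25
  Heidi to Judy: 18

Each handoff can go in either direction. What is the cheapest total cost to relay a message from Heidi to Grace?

20

Comparing a few candidate routes:
Heidi -> Ivan -> Eve -> Grace: 20 + 5 + 6 = 31
Heidi -> Judy -> Grace: 18 + 29 = 47
Heidi -> Grace: 27
Heidi -> Eve -> Grace: 14 + 6 = 20
Heidi -> Eve -> Ivan -> Grace: 14 + 5 + 25 = 44
Heidi -> Ivan -> Grace: 20 + 25 = 45
The minimum is 20.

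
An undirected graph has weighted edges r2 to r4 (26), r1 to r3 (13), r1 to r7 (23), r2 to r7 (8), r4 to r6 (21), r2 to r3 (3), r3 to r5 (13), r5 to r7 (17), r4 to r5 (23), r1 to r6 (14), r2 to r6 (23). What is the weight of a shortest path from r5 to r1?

A few of the r5→r1 routes:
r5 -> r3 -> r2 -> r7 -> r1: 13 + 3 + 8 + 23 = 47
r5 -> r3 -> r1: 13 + 13 = 26
r5 -> r7 -> r1: 17 + 23 = 40
r5 -> r7 -> r2 -> r3 -> r1: 17 + 8 + 3 + 13 = 41
Best route has total 26.

26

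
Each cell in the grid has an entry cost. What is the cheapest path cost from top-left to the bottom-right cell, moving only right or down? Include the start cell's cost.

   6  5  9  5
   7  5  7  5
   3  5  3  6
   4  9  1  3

28

Take [0,0] → [0,1] → [1,1] → [2,1] → [2,2] → [3,2] → [3,3] for a total of 6 + 5 + 5 + 5 + 3 + 1 + 3 = 28.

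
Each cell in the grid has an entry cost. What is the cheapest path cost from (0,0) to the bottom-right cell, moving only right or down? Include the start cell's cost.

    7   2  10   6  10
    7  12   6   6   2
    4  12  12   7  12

45

Path [0,0] -> [0,1] -> [0,2] -> [0,3] -> [1,3] -> [1,4] -> [2,4]: 7 + 2 + 10 + 6 + 6 + 2 + 12 = 45.
(Top row then right column would cost 49.)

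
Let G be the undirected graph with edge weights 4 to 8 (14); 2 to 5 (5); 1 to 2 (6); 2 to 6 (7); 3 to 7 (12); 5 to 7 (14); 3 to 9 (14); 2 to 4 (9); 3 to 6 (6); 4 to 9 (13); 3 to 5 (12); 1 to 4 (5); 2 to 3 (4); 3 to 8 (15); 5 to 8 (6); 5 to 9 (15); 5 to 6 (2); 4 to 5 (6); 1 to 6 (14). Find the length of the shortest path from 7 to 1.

Comparing a few candidate routes:
7→5→4→1: 14 + 6 + 5 = 25
7→3→2→1: 12 + 4 + 6 = 22
7→5→2→1: 14 + 5 + 6 = 25
The minimum is 22.

22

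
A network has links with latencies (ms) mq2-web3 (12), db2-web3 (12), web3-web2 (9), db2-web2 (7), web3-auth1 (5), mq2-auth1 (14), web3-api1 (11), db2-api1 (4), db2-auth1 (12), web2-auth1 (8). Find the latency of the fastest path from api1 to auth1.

Comparing a few candidate routes:
api1 - db2 - web2 - web3 - auth1: 4 + 7 + 9 + 5 = 25
api1 - db2 - web2 - auth1: 4 + 7 + 8 = 19
api1 - web3 - web2 - auth1: 11 + 9 + 8 = 28
api1 - web3 - auth1: 11 + 5 = 16
api1 - db2 - web3 - auth1: 4 + 12 + 5 = 21
api1 - db2 - auth1: 4 + 12 = 16
The minimum is 16 ms.

16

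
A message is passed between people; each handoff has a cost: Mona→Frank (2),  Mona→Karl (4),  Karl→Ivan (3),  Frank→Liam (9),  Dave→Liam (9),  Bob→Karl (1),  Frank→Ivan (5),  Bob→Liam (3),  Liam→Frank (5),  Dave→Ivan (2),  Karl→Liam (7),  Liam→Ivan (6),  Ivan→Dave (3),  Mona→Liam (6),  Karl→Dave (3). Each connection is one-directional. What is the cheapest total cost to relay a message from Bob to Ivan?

4

Some routes from Bob to Ivan:
Bob → Karl → Liam → Frank → Ivan: 1 + 7 + 5 + 5 = 18
Bob → Karl → Liam → Ivan: 1 + 7 + 6 = 14
Bob → Karl → Ivan: 1 + 3 = 4
Bob → Karl → Dave → Ivan: 1 + 3 + 2 = 6
Bob → Liam → Frank → Ivan: 3 + 5 + 5 = 13
Bob → Liam → Ivan: 3 + 6 = 9
Best route has total 4.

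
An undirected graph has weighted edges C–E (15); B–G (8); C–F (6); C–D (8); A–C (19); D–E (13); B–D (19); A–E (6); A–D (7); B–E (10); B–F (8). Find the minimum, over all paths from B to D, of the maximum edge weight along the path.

8

Some routes from B to D:
B → F → C → D: max(8, 6, 8) = 8
B → E → A → D: max(10, 6, 7) = 10
B → E → D: max(10, 13) = 13
Best route has worst link 8.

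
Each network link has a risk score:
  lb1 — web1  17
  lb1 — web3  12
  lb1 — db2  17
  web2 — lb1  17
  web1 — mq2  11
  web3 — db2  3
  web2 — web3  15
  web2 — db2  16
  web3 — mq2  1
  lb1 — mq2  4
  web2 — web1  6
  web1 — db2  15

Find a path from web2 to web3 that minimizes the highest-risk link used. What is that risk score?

11

Some routes from web2 to web3:
web2→web3: max(15) = 15
web2→web1→db2→web3: max(6, 15, 3) = 15
web2→web1→mq2→web3: max(6, 11, 1) = 11
web2→web1→mq2→lb1→web3: max(6, 11, 4, 12) = 12
web2→db2→web1→mq2→web3: max(16, 15, 11, 1) = 16
web2→db2→web1→mq2→lb1→web3: max(16, 15, 11, 4, 12) = 16
The minimum achievable maximum is 11.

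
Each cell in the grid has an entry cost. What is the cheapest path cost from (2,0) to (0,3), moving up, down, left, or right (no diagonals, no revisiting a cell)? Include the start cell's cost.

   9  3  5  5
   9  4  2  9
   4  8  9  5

28

Path (2,0)→(2,1)→(1,1)→(1,2)→(0,2)→(0,3): 4 + 8 + 4 + 2 + 5 + 5 = 28.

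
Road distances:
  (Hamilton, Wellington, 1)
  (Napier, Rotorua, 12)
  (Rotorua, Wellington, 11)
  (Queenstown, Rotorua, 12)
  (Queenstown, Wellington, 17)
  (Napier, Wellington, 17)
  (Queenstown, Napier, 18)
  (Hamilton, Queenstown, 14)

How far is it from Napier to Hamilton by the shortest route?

18

Comparing a few candidate routes:
Napier - Rotorua - Queenstown - Hamilton: 12 + 12 + 14 = 38
Napier - Queenstown - Hamilton: 18 + 14 = 32
Napier - Queenstown - Wellington - Hamilton: 18 + 17 + 1 = 36
Napier - Rotorua - Wellington - Hamilton: 12 + 11 + 1 = 24
Napier - Wellington - Hamilton: 17 + 1 = 18
Best route has total 18.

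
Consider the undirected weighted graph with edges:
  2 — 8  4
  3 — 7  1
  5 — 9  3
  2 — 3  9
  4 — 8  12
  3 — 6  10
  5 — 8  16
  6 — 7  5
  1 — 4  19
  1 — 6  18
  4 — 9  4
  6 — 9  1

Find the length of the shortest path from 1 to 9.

Checking several routes:
1→4→8→2→3→7→6→9: 19 + 12 + 4 + 9 + 1 + 5 + 1 = 51
1→6→7→3→2→8→4→9: 18 + 5 + 1 + 9 + 4 + 12 + 4 = 53
1→4→8→5→9: 19 + 12 + 16 + 3 = 50
1→6→9: 18 + 1 = 19
1→4→9: 19 + 4 = 23
Best route has total 19.

19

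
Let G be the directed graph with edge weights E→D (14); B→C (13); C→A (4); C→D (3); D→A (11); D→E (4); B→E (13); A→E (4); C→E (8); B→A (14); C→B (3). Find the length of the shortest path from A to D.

18

Paths from A to D:
A-E-D: 4 + 14 = 18
Shortest: 18.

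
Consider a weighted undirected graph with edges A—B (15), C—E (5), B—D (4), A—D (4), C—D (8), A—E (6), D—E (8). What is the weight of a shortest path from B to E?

12

Some routes from B to E:
B -> D -> A -> E: 4 + 4 + 6 = 14
B -> D -> E: 4 + 8 = 12
B -> D -> C -> E: 4 + 8 + 5 = 17
B -> A -> E: 15 + 6 = 21
Shortest: 12.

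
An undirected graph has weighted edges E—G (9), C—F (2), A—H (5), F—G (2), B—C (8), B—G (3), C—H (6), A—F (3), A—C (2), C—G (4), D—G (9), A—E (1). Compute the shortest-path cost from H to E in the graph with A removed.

19

Routes from H to E avoiding A:
H→C→B→G→E: 6 + 8 + 3 + 9 = 26
H→C→F→G→E: 6 + 2 + 2 + 9 = 19
H→C→G→E: 6 + 4 + 9 = 19
The minimum is 19.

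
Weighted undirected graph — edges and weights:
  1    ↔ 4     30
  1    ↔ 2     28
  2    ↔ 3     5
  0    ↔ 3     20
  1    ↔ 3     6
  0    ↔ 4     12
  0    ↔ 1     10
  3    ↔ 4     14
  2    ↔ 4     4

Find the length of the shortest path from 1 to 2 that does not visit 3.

Paths from 1 to 2 avoiding 3:
1-0-4-2: 10 + 12 + 4 = 26
1-2: 28
1-4-2: 30 + 4 = 34
Shortest: 26.

26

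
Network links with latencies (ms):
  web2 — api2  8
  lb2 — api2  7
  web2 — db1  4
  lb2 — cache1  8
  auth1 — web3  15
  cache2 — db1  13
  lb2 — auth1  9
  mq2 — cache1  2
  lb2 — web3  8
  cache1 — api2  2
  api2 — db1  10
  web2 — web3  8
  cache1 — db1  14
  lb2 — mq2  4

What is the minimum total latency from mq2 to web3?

12

Checking several routes:
mq2 - cache1 - lb2 - web3: 2 + 8 + 8 = 18
mq2 - cache1 - api2 - lb2 - web3: 2 + 2 + 7 + 8 = 19
mq2 - cache1 - api2 - web2 - web3: 2 + 2 + 8 + 8 = 20
mq2 - lb2 - web3: 4 + 8 = 12
mq2 - cache1 - api2 - db1 - web2 - web3: 2 + 2 + 10 + 4 + 8 = 26
The minimum is 12 ms.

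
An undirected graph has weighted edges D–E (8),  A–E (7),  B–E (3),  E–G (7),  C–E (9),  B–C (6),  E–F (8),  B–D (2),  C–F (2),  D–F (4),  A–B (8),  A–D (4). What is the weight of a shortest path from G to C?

Comparing a few candidate routes:
G -> E -> B -> D -> F -> C: 7 + 3 + 2 + 4 + 2 = 18
G -> E -> F -> C: 7 + 8 + 2 = 17
G -> E -> C: 7 + 9 = 16
G -> E -> B -> C: 7 + 3 + 6 = 16
Best route has total 16.

16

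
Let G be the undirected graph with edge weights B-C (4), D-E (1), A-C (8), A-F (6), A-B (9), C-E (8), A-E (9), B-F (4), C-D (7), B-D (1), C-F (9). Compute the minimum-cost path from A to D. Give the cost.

A few of the A→D routes:
A → C → B → D: 8 + 4 + 1 = 13
A → F → B → D: 6 + 4 + 1 = 11
A → E → D: 9 + 1 = 10
A → B → D: 9 + 1 = 10
Shortest: 10.

10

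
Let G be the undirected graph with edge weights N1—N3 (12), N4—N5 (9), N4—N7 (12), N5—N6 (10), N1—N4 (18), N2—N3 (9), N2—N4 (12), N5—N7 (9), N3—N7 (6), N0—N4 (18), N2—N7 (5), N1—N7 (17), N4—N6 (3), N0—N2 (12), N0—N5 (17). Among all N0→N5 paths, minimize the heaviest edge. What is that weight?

Comparing a few candidate routes:
N0 - N2 - N3 - N7 - N4 - N5: max(12, 9, 6, 12, 9) = 12
N0 - N2 - N3 - N7 - N4 - N6 - N5: max(12, 9, 6, 12, 3, 10) = 12
N0 - N2 - N4 - N6 - N5: max(12, 12, 3, 10) = 12
N0 - N2 - N4 - N7 - N5: max(12, 12, 12, 9) = 12
N0 - N2 - N4 - N5: max(12, 12, 9) = 12
The minimum achievable maximum is 12.

12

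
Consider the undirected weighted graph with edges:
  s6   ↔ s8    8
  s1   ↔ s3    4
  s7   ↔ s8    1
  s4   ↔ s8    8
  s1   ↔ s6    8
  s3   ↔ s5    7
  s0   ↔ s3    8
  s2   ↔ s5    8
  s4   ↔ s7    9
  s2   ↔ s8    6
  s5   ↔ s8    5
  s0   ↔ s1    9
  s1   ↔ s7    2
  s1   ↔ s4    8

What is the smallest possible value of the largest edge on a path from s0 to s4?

Some routes from s0 to s4:
s0 -> s3 -> s5 -> s8 -> s7 -> s1 -> s4: max(8, 7, 5, 1, 2, 8) = 8
s0 -> s3 -> s5 -> s2 -> s8 -> s4: max(8, 7, 8, 6, 8) = 8
s0 -> s3 -> s5 -> s2 -> s8 -> s7 -> s1 -> s4: max(8, 7, 8, 6, 1, 2, 8) = 8
s0 -> s3 -> s5 -> s8 -> s6 -> s1 -> s4: max(8, 7, 5, 8, 8, 8) = 8
s0 -> s3 -> s5 -> s2 -> s8 -> s6 -> s1 -> s4: max(8, 7, 8, 6, 8, 8, 8) = 8
s0 -> s3 -> s5 -> s8 -> s4: max(8, 7, 5, 8) = 8
Best route has worst link 8.

8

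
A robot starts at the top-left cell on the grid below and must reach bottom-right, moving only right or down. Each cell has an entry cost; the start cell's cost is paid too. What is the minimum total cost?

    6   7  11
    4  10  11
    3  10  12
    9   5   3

30

One optimal route is r0c0 r1c0 r2c0 r3c0 r3c1 r3c2.
Its cost is 6 + 4 + 3 + 9 + 5 + 3 = 30.
For comparison, the top-then-right route costs 50.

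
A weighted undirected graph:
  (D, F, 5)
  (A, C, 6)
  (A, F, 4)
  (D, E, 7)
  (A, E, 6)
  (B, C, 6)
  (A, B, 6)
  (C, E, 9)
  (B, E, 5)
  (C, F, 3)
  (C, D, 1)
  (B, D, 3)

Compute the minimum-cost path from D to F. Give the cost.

4

Comparing a few candidate routes:
D - C - A - F: 1 + 6 + 4 = 11
D - F: 5
D - C - F: 1 + 3 = 4
D - B - C - F: 3 + 6 + 3 = 12
D - B - A - F: 3 + 6 + 4 = 13
Shortest: 4.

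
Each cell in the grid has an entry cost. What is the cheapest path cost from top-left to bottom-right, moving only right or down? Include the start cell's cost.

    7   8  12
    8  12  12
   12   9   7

43

Best path: r0c0 r0c1 r1c1 r2c1 r2c2
Cost: 7 + 8 + 12 + 9 + 7 = 43
For comparison, the top-then-right route costs 46.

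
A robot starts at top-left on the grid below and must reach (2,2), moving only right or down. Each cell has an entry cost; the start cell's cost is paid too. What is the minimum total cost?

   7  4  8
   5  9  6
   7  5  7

Cheapest: [0,0]→[1,0]→[2,0]→[2,1]→[2,2]
  7 + 5 + 7 + 5 + 7 = 31
(Top row then right column would cost 32.)

31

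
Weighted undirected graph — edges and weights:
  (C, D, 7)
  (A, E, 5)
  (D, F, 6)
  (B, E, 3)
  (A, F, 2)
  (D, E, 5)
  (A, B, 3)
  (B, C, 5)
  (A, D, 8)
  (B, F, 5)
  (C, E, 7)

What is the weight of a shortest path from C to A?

Checking several routes:
C - E - A: 7 + 5 = 12
C - B - F - A: 5 + 5 + 2 = 12
C - B - A: 5 + 3 = 8
The minimum is 8.

8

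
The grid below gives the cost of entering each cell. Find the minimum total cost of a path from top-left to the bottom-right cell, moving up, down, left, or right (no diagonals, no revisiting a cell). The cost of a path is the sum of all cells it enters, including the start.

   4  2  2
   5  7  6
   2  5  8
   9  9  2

24

Path (0,0)→(0,1)→(0,2)→(1,2)→(2,2)→(3,2): 4 + 2 + 2 + 6 + 8 + 2 = 24.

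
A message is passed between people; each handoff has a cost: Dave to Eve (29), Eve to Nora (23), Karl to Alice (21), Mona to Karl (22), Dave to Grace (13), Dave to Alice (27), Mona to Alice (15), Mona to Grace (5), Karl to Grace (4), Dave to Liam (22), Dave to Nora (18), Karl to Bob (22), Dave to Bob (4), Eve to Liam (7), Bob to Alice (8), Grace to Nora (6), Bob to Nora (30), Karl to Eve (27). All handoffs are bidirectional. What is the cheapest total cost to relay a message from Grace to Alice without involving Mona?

Comparing a few candidate routes:
Grace-Nora-Dave-Bob-Alice: 6 + 18 + 4 + 8 = 36
Grace-Karl-Alice: 4 + 21 = 25
Grace-Dave-Bob-Alice: 13 + 4 + 8 = 25
Grace-Dave-Alice: 13 + 27 = 40
Grace-Karl-Bob-Alice: 4 + 22 + 8 = 34
The minimum is 25.

25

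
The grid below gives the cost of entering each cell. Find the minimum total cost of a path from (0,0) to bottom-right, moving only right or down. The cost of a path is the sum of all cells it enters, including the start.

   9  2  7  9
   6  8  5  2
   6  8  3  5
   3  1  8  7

37

Cheapest: [0,0]→[0,1]→[0,2]→[1,2]→[1,3]→[2,3]→[3,3]
  9 + 2 + 7 + 5 + 2 + 5 + 7 = 37
For comparison, the top-then-right route costs 41.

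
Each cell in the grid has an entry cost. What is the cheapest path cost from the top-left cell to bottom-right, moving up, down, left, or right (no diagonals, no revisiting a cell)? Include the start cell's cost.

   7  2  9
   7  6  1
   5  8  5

21

Cheapest: (0,0)→(0,1)→(1,1)→(1,2)→(2,2)
  7 + 2 + 6 + 1 + 5 = 21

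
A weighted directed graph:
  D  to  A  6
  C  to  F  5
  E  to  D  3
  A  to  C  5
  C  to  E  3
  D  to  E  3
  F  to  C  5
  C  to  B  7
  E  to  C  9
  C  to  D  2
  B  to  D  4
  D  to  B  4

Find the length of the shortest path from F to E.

Paths from F to E:
F-C-E: 5 + 3 = 8
F-C-D-E: 5 + 2 + 3 = 10
F-C-B-D-E: 5 + 7 + 4 + 3 = 19
The minimum is 8.

8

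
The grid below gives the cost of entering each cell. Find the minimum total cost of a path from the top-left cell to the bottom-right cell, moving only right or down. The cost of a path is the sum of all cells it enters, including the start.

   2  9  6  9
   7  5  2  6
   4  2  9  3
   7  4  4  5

Best path: r0c0→r1c0→r2c0→r2c1→r3c1→r3c2→r3c3
Cost: 2 + 7 + 4 + 2 + 4 + 4 + 5 = 28
For comparison, the top-then-right route costs 40.

28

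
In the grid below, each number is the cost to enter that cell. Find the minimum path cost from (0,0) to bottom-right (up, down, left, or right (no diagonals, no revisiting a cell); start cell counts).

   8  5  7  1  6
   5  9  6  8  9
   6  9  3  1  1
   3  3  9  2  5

36

Cheapest: r0c0 → r0c1 → r0c2 → r0c3 → r1c3 → r2c3 → r2c4 → r3c4
  8 + 5 + 7 + 1 + 8 + 1 + 1 + 5 = 36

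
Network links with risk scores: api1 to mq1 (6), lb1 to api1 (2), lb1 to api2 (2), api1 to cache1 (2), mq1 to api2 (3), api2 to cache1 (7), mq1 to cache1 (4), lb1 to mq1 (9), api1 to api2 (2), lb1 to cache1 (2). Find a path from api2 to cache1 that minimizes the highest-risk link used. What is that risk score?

Comparing a few candidate routes:
api2 - lb1 - cache1: max(2, 2) = 2
api2 - api1 - cache1: max(2, 2) = 2
api2 - lb1 - api1 - cache1: max(2, 2, 2) = 2
api2 - api1 - lb1 - cache1: max(2, 2, 2) = 2
Smallest bottleneck: 2.

2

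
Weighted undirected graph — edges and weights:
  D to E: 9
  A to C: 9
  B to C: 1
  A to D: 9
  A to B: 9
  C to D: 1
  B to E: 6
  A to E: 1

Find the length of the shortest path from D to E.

Checking several routes:
D → A → E: 9 + 1 = 10
D → E: 9
D → C → B → E: 1 + 1 + 6 = 8
Shortest: 8.

8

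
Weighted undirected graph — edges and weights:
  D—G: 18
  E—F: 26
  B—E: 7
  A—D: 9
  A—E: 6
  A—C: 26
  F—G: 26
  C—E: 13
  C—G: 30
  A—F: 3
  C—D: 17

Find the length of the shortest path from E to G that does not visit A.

Paths from E to G avoiding A:
E - C - G: 13 + 30 = 43
E - F - G: 26 + 26 = 52
E - C - D - G: 13 + 17 + 18 = 48
The minimum is 43.

43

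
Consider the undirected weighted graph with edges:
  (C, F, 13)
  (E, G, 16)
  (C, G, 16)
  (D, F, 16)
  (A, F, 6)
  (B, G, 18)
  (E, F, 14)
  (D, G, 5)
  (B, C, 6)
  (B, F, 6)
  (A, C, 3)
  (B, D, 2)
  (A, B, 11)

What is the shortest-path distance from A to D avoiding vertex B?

Some routes from A to D avoiding B:
A → C → G → D: 3 + 16 + 5 = 24
A → C → F → D: 3 + 13 + 16 = 32
A → F → C → G → D: 6 + 13 + 16 + 5 = 40
A → F → D: 6 + 16 = 22
The minimum is 22.

22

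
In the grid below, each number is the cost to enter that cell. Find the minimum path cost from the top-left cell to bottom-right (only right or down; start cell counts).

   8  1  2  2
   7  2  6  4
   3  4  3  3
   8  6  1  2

21

Cheapest: (0,0) (0,1) (1,1) (2,1) (2,2) (3,2) (3,3)
  8 + 1 + 2 + 4 + 3 + 1 + 2 = 21
(Top row then right column would cost 22.)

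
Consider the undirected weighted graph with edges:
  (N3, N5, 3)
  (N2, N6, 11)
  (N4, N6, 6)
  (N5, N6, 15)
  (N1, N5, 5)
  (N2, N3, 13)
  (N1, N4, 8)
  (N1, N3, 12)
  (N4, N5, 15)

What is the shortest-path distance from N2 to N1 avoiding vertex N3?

25

A few of the N2→N1 routes:
N2-N6-N4-N5-N1: 11 + 6 + 15 + 5 = 37
N2-N6-N5-N1: 11 + 15 + 5 = 31
N2-N6-N4-N1: 11 + 6 + 8 = 25
The minimum is 25.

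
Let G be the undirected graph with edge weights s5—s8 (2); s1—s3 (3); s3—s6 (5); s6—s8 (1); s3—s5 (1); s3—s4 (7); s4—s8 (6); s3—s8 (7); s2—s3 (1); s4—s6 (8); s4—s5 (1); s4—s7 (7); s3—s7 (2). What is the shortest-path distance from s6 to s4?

A few of the s6→s4 routes:
s6-s3-s5-s4: 5 + 1 + 1 = 7
s6-s4: 8
s6-s8-s5-s4: 1 + 2 + 1 = 4
s6-s8-s4: 1 + 6 = 7
Shortest: 4.

4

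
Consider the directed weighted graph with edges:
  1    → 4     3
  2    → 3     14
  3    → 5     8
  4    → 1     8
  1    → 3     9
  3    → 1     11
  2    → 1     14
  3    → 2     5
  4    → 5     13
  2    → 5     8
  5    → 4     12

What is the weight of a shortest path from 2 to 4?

17

Checking several routes:
2 - 3 - 1 - 4: 14 + 11 + 3 = 28
2 - 5 - 4: 8 + 12 = 20
2 - 3 - 5 - 4: 14 + 8 + 12 = 34
2 - 1 - 4: 14 + 3 = 17
Best route has total 17.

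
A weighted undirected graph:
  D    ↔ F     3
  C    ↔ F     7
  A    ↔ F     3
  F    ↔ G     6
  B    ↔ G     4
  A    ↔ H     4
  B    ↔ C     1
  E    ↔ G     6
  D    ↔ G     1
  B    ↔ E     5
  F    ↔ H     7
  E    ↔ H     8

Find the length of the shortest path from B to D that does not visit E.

Paths from B to D avoiding E:
B → C → F → G → D: 1 + 7 + 6 + 1 = 15
B → G → F → D: 4 + 6 + 3 = 13
B → G → D: 4 + 1 = 5
B → C → F → D: 1 + 7 + 3 = 11
Shortest: 5.

5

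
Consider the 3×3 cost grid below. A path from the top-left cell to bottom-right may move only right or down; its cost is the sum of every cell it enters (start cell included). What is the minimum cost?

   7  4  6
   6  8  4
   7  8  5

26

One optimal route is r0c0 -> r0c1 -> r0c2 -> r1c2 -> r2c2.
Its cost is 7 + 4 + 6 + 4 + 5 = 26.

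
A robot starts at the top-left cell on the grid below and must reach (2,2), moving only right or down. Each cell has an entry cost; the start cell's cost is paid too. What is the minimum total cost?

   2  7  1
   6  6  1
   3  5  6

Cheapest: [0,0] [0,1] [0,2] [1,2] [2,2]
  2 + 7 + 1 + 1 + 6 = 17

17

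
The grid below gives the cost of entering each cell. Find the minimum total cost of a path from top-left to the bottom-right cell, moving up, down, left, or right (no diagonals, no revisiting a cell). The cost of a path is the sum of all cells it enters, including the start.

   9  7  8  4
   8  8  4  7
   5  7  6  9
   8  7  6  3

Best path: [0,0] -> [0,1] -> [0,2] -> [1,2] -> [2,2] -> [3,2] -> [3,3]
Cost: 9 + 7 + 8 + 4 + 6 + 6 + 3 = 43

43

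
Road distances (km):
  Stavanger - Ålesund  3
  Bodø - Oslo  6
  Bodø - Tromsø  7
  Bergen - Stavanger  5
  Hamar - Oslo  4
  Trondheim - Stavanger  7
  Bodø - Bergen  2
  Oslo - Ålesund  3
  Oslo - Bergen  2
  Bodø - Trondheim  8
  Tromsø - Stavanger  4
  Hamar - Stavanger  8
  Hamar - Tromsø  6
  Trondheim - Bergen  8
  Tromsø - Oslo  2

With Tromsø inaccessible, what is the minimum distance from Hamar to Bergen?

6

Some routes from Hamar to Bergen avoiding Tromsø:
Hamar -> Oslo -> Ålesund -> Stavanger -> Bergen: 4 + 3 + 3 + 5 = 15
Hamar -> Oslo -> Bodø -> Bergen: 4 + 6 + 2 = 12
Hamar -> Stavanger -> Bergen: 8 + 5 = 13
Hamar -> Stavanger -> Ålesund -> Oslo -> Bergen: 8 + 3 + 3 + 2 = 16
Hamar -> Oslo -> Bergen: 4 + 2 = 6
Best route has total 6 km.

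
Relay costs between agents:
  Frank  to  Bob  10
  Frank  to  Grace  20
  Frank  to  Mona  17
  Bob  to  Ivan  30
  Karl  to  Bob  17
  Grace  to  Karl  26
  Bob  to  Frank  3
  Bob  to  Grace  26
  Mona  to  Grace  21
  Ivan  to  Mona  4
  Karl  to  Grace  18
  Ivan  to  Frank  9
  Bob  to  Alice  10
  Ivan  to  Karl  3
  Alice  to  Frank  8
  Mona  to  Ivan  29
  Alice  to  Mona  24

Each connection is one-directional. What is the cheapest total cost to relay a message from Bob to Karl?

Some routes from Bob to Karl:
Bob - Frank - Grace - Karl: 3 + 20 + 26 = 49
Bob - Frank - Mona - Ivan - Karl: 3 + 17 + 29 + 3 = 52
Bob - Ivan - Karl: 30 + 3 = 33
Bob - Grace - Karl: 26 + 26 = 52
The minimum is 33.

33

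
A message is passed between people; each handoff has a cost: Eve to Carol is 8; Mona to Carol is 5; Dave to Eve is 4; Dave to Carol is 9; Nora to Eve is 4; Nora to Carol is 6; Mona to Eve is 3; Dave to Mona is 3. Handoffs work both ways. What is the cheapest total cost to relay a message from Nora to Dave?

Some routes from Nora to Dave:
Nora-Carol-Mona-Dave: 6 + 5 + 3 = 14
Nora-Eve-Dave: 4 + 4 = 8
Nora-Carol-Mona-Eve-Dave: 6 + 5 + 3 + 4 = 18
Nora-Carol-Eve-Dave: 6 + 8 + 4 = 18
Nora-Carol-Dave: 6 + 9 = 15
Nora-Eve-Mona-Dave: 4 + 3 + 3 = 10
Shortest: 8.

8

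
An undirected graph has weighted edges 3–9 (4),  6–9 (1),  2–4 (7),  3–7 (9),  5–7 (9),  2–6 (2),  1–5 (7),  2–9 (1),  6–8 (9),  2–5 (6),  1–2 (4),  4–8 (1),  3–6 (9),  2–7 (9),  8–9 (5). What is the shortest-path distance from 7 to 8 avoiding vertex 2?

18

Routes from 7 to 8 avoiding 2:
7 → 3 → 6 → 8: 9 + 9 + 9 = 27
7 → 3 → 6 → 9 → 8: 9 + 9 + 1 + 5 = 24
7 → 3 → 9 → 8: 9 + 4 + 5 = 18
7 → 3 → 9 → 6 → 8: 9 + 4 + 1 + 9 = 23
The minimum is 18.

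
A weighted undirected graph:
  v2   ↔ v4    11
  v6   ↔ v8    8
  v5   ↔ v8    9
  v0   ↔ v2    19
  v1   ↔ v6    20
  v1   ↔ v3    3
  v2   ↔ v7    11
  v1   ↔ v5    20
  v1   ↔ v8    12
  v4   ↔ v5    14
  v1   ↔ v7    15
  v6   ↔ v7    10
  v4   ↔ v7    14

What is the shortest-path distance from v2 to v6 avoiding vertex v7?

42

Routes from v2 to v6 avoiding v7:
v2 - v4 - v5 - v8 - v1 - v6: 11 + 14 + 9 + 12 + 20 = 66
v2 - v4 - v5 - v1 - v8 - v6: 11 + 14 + 20 + 12 + 8 = 65
v2 - v4 - v5 - v1 - v6: 11 + 14 + 20 + 20 = 65
v2 - v4 - v5 - v8 - v6: 11 + 14 + 9 + 8 = 42
Best route has total 42.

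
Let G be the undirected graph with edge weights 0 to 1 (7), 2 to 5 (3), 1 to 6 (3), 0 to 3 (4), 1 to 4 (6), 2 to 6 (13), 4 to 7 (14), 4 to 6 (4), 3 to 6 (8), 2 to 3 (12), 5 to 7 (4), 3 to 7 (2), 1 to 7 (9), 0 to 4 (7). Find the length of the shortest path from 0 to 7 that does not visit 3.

A few of the 0→7 routes:
0→1→7: 7 + 9 = 16
0→4→6→1→7: 7 + 4 + 3 + 9 = 23
0→4→1→7: 7 + 6 + 9 = 22
0→4→7: 7 + 14 = 21
0→1→4→7: 7 + 6 + 14 = 27
The minimum is 16.

16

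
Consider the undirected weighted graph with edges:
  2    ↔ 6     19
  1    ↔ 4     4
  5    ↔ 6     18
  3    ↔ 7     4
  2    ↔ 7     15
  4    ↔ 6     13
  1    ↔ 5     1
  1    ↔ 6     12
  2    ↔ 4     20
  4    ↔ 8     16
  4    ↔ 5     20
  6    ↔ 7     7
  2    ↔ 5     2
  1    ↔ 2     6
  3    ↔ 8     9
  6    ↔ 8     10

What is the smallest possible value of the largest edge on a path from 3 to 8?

9

A few of the 3→8 routes:
3→8: max(9) = 9
3→7→2→5→1→4→6→8: max(4, 15, 2, 1, 4, 13, 10) = 15
3→7→2→5→1→6→8: max(4, 15, 2, 1, 12, 10) = 15
3→7→2→1→6→8: max(4, 15, 6, 12, 10) = 15
3→7→2→1→4→6→8: max(4, 15, 6, 4, 13, 10) = 15
3→7→6→8: max(4, 7, 10) = 10
Best route has worst link 9.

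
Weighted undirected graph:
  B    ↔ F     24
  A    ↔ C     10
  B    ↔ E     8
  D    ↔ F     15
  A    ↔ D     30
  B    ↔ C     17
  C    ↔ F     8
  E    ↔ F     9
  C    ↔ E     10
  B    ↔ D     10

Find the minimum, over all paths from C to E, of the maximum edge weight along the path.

A few of the C→E routes:
C - B - E: max(17, 8) = 17
C - F - D - B - E: max(8, 15, 10, 8) = 15
C - B - D - F - E: max(17, 10, 15, 9) = 17
C - E: max(10) = 10
C - F - B - E: max(8, 24, 8) = 24
C - F - E: max(8, 9) = 9
Best route has worst link 9.

9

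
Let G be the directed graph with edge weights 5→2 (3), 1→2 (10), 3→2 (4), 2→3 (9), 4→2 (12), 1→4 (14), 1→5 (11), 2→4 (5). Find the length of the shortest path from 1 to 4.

Routes from 1 to 4:
1-5-2-4: 11 + 3 + 5 = 19
1-2-4: 10 + 5 = 15
1-4: 14
Shortest: 14.

14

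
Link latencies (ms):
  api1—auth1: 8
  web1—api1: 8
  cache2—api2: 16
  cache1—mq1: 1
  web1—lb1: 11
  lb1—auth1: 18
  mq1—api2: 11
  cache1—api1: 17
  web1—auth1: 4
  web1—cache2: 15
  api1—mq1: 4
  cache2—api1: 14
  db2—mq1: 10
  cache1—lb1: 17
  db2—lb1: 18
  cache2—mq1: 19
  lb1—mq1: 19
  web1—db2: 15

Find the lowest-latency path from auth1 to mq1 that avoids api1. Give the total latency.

29

Some routes from auth1 to mq1 avoiding api1:
auth1 → web1 → db2 → mq1: 4 + 15 + 10 = 29
auth1 → web1 → lb1 → mq1: 4 + 11 + 19 = 34
auth1 → web1 → lb1 → cache1 → mq1: 4 + 11 + 17 + 1 = 33
Best route has total 29 ms.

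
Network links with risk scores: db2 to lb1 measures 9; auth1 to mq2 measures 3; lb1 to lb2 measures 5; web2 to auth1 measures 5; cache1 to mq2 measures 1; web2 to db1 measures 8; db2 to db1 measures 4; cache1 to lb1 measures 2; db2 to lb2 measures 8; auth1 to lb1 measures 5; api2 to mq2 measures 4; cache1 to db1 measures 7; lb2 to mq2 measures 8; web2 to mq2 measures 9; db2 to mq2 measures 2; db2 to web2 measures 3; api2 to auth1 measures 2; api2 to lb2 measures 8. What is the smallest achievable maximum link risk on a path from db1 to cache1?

Some routes from db1 to cache1:
db1 - db2 - mq2 - auth1 - lb1 - cache1: max(4, 2, 3, 5, 2) = 5
db1 - db2 - mq2 - api2 - auth1 - lb1 - cache1: max(4, 2, 4, 2, 5, 2) = 5
db1 - db2 - mq2 - cache1: max(4, 2, 1) = 4
db1 - db2 - web2 - auth1 - api2 - mq2 - cache1: max(4, 3, 5, 2, 4, 1) = 5
Smallest bottleneck: 4.

4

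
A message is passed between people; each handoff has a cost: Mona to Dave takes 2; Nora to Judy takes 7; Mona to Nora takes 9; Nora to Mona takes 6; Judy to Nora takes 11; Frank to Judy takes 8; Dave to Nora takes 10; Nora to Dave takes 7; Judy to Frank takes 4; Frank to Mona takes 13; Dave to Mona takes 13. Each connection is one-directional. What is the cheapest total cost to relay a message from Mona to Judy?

16

Candidate routes:
Mona→Dave→Nora→Judy: 2 + 10 + 7 = 19
Mona→Nora→Judy: 9 + 7 = 16
Shortest: 16.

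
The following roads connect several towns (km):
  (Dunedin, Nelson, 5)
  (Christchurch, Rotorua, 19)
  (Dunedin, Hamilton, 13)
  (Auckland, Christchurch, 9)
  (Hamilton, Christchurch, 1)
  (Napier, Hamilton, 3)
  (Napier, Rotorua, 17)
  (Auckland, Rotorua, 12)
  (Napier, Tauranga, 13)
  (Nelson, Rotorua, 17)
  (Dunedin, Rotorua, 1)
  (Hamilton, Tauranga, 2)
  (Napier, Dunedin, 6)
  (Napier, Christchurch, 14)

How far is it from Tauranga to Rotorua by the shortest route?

A few of the Tauranga→Rotorua routes:
Tauranga→Napier→Dunedin→Rotorua: 13 + 6 + 1 = 20
Tauranga→Hamilton→Dunedin→Rotorua: 2 + 13 + 1 = 16
Tauranga→Hamilton→Napier→Rotorua: 2 + 3 + 17 = 22
Tauranga→Hamilton→Napier→Dunedin→Rotorua: 2 + 3 + 6 + 1 = 12
Shortest: 12 km.

12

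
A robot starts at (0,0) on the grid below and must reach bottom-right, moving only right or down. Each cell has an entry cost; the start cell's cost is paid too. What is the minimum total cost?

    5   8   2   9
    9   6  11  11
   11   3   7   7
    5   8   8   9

Best path: r0c0 -> r0c1 -> r1c1 -> r2c1 -> r2c2 -> r2c3 -> r3c3
Cost: 5 + 8 + 6 + 3 + 7 + 7 + 9 = 45
For comparison, the top-then-right route costs 51.

45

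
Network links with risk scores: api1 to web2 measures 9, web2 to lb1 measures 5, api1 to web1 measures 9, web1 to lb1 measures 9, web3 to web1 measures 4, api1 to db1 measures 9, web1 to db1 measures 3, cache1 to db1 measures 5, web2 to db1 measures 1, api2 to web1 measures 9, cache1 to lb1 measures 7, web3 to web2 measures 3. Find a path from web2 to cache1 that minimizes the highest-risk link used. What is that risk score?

Comparing a few candidate routes:
web2-db1-cache1: max(1, 5) = 5
web2-web3-web1-api1-db1-cache1: max(3, 4, 9, 9, 5) = 9
web2-web3-web1-db1-cache1: max(3, 4, 3, 5) = 5
web2-web3-web1-lb1-cache1: max(3, 4, 9, 7) = 9
web2-lb1-cache1: max(5, 7) = 7
Best route has worst link 5.

5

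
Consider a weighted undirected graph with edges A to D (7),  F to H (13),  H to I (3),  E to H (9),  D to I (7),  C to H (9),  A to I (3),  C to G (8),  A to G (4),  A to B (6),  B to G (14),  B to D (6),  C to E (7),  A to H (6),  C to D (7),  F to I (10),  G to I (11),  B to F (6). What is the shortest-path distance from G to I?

Checking several routes:
G→A→H→I: 4 + 6 + 3 = 13
G→A→I: 4 + 3 = 7
G→A→D→I: 4 + 7 + 7 = 18
G→C→H→I: 8 + 9 + 3 = 20
G→I: 11
The minimum is 7.

7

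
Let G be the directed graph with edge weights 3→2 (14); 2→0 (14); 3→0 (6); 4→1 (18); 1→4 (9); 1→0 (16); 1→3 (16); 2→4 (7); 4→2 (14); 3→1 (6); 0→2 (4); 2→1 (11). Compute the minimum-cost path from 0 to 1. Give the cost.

15

Candidate routes:
0 -> 2 -> 4 -> 1: 4 + 7 + 18 = 29
0 -> 2 -> 1: 4 + 11 = 15
The minimum is 15.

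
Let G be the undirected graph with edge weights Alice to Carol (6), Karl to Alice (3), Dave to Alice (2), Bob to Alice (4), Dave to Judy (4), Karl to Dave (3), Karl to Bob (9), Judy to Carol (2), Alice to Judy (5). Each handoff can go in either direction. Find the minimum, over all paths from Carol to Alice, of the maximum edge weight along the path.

Paths from Carol to Alice:
Carol-Judy-Dave-Karl-Bob-Alice: max(2, 4, 3, 9, 4) = 9
Carol-Judy-Alice: max(2, 5) = 5
Carol-Judy-Dave-Karl-Alice: max(2, 4, 3, 3) = 4
Carol-Alice: max(6) = 6
Carol-Judy-Dave-Alice: max(2, 4, 2) = 4
Best route has worst link 4.

4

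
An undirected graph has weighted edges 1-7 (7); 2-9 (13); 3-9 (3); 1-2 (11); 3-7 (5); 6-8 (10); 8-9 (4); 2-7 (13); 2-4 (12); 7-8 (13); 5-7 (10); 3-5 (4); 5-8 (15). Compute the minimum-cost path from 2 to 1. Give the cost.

11

Checking several routes:
2 -> 7 -> 1: 13 + 7 = 20
2 -> 9 -> 3 -> 5 -> 7 -> 1: 13 + 3 + 4 + 10 + 7 = 37
2 -> 9 -> 8 -> 7 -> 1: 13 + 4 + 13 + 7 = 37
2 -> 1: 11
2 -> 9 -> 3 -> 7 -> 1: 13 + 3 + 5 + 7 = 28
2 -> 9 -> 8 -> 5 -> 3 -> 7 -> 1: 13 + 4 + 15 + 4 + 5 + 7 = 48
The minimum is 11.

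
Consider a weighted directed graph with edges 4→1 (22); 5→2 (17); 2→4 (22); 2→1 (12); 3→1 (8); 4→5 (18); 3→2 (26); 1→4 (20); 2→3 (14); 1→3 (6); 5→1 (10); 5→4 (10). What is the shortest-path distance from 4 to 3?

Routes from 4 to 3:
4 - 5 - 2 - 3: 18 + 17 + 14 = 49
4 - 1 - 3: 22 + 6 = 28
4 - 5 - 2 - 1 - 3: 18 + 17 + 12 + 6 = 53
4 - 5 - 1 - 3: 18 + 10 + 6 = 34
Shortest: 28.

28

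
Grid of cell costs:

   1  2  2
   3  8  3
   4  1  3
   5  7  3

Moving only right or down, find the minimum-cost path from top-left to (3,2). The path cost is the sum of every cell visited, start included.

Cheapest: (0,0) → (0,1) → (0,2) → (1,2) → (2,2) → (3,2)
  1 + 2 + 2 + 3 + 3 + 3 = 14

14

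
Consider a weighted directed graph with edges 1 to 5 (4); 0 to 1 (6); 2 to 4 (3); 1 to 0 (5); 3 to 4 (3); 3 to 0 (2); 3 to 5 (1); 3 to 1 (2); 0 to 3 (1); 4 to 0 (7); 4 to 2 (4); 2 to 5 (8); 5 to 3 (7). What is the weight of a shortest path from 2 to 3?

Candidate routes:
2 - 4 - 0 - 1 - 5 - 3: 3 + 7 + 6 + 4 + 7 = 27
2 - 5 - 3: 8 + 7 = 15
2 - 4 - 0 - 3: 3 + 7 + 1 = 11
Best route has total 11.

11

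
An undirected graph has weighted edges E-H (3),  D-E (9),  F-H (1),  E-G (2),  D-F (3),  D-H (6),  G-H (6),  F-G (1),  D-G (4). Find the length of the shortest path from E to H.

Comparing a few candidate routes:
E - G - H: 2 + 6 = 8
E - G - D - F - H: 2 + 4 + 3 + 1 = 10
E - H: 3
E - G - F - H: 2 + 1 + 1 = 4
E - G - D - H: 2 + 4 + 6 = 12
E - G - F - D - H: 2 + 1 + 3 + 6 = 12
Shortest: 3.

3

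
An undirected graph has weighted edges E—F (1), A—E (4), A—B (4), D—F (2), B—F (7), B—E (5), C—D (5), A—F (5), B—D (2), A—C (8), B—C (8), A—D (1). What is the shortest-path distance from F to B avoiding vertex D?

6

Some routes from F to B avoiding D:
F→E→A→B: 1 + 4 + 4 = 9
F→B: 7
F→E→B: 1 + 5 = 6
Best route has total 6.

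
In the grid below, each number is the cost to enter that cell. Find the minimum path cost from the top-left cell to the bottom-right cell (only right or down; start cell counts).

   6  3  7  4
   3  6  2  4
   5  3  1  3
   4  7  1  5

Best path: (0,0) (0,1) (1,1) (1,2) (2,2) (3,2) (3,3)
Cost: 6 + 3 + 6 + 2 + 1 + 1 + 5 = 24
For comparison, the top-then-right route costs 32.

24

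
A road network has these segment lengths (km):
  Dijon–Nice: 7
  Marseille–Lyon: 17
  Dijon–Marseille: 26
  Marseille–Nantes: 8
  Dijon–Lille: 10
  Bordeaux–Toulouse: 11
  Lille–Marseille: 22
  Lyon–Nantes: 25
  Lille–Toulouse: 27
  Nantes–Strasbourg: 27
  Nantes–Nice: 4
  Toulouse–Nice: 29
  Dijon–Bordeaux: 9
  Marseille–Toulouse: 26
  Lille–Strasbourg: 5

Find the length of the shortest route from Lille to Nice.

17

Checking several routes:
Lille - Dijon - Marseille - Nantes - Nice: 10 + 26 + 8 + 4 = 48
Lille - Strasbourg - Nantes - Nice: 5 + 27 + 4 = 36
Lille - Marseille - Dijon - Nice: 22 + 26 + 7 = 55
Lille - Dijon - Nice: 10 + 7 = 17
Lille - Marseille - Nantes - Nice: 22 + 8 + 4 = 34
Lille - Toulouse - Bordeaux - Dijon - Nice: 27 + 11 + 9 + 7 = 54
Best route has total 17 km.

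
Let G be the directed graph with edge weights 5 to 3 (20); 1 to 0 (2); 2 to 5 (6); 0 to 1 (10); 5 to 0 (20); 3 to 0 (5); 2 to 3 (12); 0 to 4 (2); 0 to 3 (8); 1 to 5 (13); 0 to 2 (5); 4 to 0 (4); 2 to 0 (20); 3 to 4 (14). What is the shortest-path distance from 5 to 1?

30

Routes from 5 to 1:
5 → 0 → 1: 20 + 10 = 30
5 → 3 → 0 → 1: 20 + 5 + 10 = 35
5 → 3 → 4 → 0 → 1: 20 + 14 + 4 + 10 = 48
Shortest: 30.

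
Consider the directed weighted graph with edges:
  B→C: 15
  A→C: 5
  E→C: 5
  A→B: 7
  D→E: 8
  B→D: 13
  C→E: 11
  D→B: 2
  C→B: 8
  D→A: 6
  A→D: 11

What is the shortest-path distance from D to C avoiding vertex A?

13

Routes from D to C avoiding A:
D → B → C: 2 + 15 = 17
D → E → C: 8 + 5 = 13
Best route has total 13.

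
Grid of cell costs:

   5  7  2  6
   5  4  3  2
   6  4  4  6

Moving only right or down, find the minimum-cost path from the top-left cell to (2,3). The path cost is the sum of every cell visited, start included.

25

Cheapest: r0c0 → r0c1 → r0c2 → r1c2 → r1c3 → r2c3
  5 + 7 + 2 + 3 + 2 + 6 = 25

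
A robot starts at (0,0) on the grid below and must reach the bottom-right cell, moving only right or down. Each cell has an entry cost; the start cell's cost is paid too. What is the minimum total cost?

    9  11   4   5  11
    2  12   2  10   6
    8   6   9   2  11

Cheapest: [0,0]→[1,0]→[1,1]→[1,2]→[2,2]→[2,3]→[2,4]
  9 + 2 + 12 + 2 + 9 + 2 + 11 = 47
(Top row then right column would cost 57.)

47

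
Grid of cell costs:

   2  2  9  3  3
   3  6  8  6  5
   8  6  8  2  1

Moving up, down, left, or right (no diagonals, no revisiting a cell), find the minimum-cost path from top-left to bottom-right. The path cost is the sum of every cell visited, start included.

Path (0,0)→(0,1)→(0,2)→(0,3)→(0,4)→(1,4)→(2,4): 2 + 2 + 9 + 3 + 3 + 5 + 1 = 25.

25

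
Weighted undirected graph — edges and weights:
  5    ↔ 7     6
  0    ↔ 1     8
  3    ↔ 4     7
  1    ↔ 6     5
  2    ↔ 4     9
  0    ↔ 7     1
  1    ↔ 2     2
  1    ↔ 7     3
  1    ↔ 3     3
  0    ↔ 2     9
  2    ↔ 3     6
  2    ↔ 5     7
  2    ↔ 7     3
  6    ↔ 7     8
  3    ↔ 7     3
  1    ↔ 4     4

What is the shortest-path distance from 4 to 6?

9

Some routes from 4 to 6:
4 → 2 → 1 → 6: 9 + 2 + 5 = 16
4 → 1 → 7 → 6: 4 + 3 + 8 = 15
4 → 3 → 1 → 6: 7 + 3 + 5 = 15
4 → 1 → 6: 4 + 5 = 9
Best route has total 9.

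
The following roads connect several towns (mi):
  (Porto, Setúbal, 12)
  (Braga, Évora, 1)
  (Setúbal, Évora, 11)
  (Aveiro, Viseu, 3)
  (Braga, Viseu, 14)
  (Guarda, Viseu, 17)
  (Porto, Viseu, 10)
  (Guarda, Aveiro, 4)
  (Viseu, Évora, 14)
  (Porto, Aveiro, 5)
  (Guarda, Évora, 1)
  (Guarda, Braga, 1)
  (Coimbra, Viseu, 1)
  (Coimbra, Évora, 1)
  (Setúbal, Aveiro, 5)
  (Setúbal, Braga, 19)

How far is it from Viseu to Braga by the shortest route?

3

Checking several routes:
Viseu - Coimbra - Évora - Braga: 1 + 1 + 1 = 3
Viseu - Aveiro - Guarda - Évora - Braga: 3 + 4 + 1 + 1 = 9
Viseu - Coimbra - Évora - Guarda - Braga: 1 + 1 + 1 + 1 = 4
Viseu - Aveiro - Guarda - Braga: 3 + 4 + 1 = 8
Best route has total 3 mi.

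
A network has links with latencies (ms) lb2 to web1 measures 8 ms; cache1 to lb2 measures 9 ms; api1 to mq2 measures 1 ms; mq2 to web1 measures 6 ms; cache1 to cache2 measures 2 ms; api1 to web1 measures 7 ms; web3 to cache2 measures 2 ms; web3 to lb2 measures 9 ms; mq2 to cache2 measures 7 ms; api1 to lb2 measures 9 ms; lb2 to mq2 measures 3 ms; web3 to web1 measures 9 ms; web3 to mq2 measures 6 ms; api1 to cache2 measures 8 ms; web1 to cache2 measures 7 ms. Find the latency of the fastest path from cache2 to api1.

Checking several routes:
cache2 - mq2 - api1: 7 + 1 = 8
cache2 - cache1 - lb2 - mq2 - api1: 2 + 9 + 3 + 1 = 15
cache2 - web1 - api1: 7 + 7 = 14
cache2 - web1 - mq2 - api1: 7 + 6 + 1 = 14
cache2 - api1: 8
cache2 - web3 - mq2 - api1: 2 + 6 + 1 = 9
The minimum is 8 ms.

8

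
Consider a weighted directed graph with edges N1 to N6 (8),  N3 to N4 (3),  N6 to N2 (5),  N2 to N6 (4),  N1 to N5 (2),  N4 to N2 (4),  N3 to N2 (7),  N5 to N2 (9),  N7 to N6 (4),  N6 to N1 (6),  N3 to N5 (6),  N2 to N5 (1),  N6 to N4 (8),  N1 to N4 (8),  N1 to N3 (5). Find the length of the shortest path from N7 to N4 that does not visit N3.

Routes from N7 to N4 avoiding N3:
N7-N6-N1-N4: 4 + 6 + 8 = 18
N7-N6-N4: 4 + 8 = 12
The minimum is 12.

12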